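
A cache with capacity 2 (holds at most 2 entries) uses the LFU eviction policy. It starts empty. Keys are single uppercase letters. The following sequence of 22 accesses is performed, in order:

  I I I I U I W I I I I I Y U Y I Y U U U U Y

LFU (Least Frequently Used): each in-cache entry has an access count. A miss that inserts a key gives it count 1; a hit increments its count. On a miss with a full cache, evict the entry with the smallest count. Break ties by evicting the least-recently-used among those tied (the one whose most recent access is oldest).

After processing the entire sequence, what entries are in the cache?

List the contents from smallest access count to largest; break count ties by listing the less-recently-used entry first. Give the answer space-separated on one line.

LFU simulation (capacity=2):
  1. access I: MISS. Cache: [I(c=1)]
  2. access I: HIT, count now 2. Cache: [I(c=2)]
  3. access I: HIT, count now 3. Cache: [I(c=3)]
  4. access I: HIT, count now 4. Cache: [I(c=4)]
  5. access U: MISS. Cache: [U(c=1) I(c=4)]
  6. access I: HIT, count now 5. Cache: [U(c=1) I(c=5)]
  7. access W: MISS, evict U(c=1). Cache: [W(c=1) I(c=5)]
  8. access I: HIT, count now 6. Cache: [W(c=1) I(c=6)]
  9. access I: HIT, count now 7. Cache: [W(c=1) I(c=7)]
  10. access I: HIT, count now 8. Cache: [W(c=1) I(c=8)]
  11. access I: HIT, count now 9. Cache: [W(c=1) I(c=9)]
  12. access I: HIT, count now 10. Cache: [W(c=1) I(c=10)]
  13. access Y: MISS, evict W(c=1). Cache: [Y(c=1) I(c=10)]
  14. access U: MISS, evict Y(c=1). Cache: [U(c=1) I(c=10)]
  15. access Y: MISS, evict U(c=1). Cache: [Y(c=1) I(c=10)]
  16. access I: HIT, count now 11. Cache: [Y(c=1) I(c=11)]
  17. access Y: HIT, count now 2. Cache: [Y(c=2) I(c=11)]
  18. access U: MISS, evict Y(c=2). Cache: [U(c=1) I(c=11)]
  19. access U: HIT, count now 2. Cache: [U(c=2) I(c=11)]
  20. access U: HIT, count now 3. Cache: [U(c=3) I(c=11)]
  21. access U: HIT, count now 4. Cache: [U(c=4) I(c=11)]
  22. access Y: MISS, evict U(c=4). Cache: [Y(c=1) I(c=11)]
Total: 14 hits, 8 misses, 6 evictions

Answer: Y I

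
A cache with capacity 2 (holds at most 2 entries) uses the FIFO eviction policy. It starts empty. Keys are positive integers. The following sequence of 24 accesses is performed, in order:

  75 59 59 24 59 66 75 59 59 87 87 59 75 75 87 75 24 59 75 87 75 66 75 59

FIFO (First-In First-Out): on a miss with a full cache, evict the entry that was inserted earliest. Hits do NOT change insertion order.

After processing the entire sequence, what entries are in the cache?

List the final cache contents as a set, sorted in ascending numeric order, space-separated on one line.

FIFO simulation (capacity=2):
  1. access 75: MISS. Cache (old->new): [75]
  2. access 59: MISS. Cache (old->new): [75 59]
  3. access 59: HIT. Cache (old->new): [75 59]
  4. access 24: MISS, evict 75. Cache (old->new): [59 24]
  5. access 59: HIT. Cache (old->new): [59 24]
  6. access 66: MISS, evict 59. Cache (old->new): [24 66]
  7. access 75: MISS, evict 24. Cache (old->new): [66 75]
  8. access 59: MISS, evict 66. Cache (old->new): [75 59]
  9. access 59: HIT. Cache (old->new): [75 59]
  10. access 87: MISS, evict 75. Cache (old->new): [59 87]
  11. access 87: HIT. Cache (old->new): [59 87]
  12. access 59: HIT. Cache (old->new): [59 87]
  13. access 75: MISS, evict 59. Cache (old->new): [87 75]
  14. access 75: HIT. Cache (old->new): [87 75]
  15. access 87: HIT. Cache (old->new): [87 75]
  16. access 75: HIT. Cache (old->new): [87 75]
  17. access 24: MISS, evict 87. Cache (old->new): [75 24]
  18. access 59: MISS, evict 75. Cache (old->new): [24 59]
  19. access 75: MISS, evict 24. Cache (old->new): [59 75]
  20. access 87: MISS, evict 59. Cache (old->new): [75 87]
  21. access 75: HIT. Cache (old->new): [75 87]
  22. access 66: MISS, evict 75. Cache (old->new): [87 66]
  23. access 75: MISS, evict 87. Cache (old->new): [66 75]
  24. access 59: MISS, evict 66. Cache (old->new): [75 59]
Total: 9 hits, 15 misses, 13 evictions

Answer: 59 75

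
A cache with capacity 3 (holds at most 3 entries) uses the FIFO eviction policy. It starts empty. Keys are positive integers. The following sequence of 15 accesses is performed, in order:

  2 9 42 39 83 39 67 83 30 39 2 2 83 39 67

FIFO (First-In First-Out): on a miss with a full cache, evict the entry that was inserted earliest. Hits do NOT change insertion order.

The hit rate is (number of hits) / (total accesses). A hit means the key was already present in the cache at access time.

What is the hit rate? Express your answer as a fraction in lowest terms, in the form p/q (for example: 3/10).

FIFO simulation (capacity=3):
  1. access 2: MISS. Cache (old->new): [2]
  2. access 9: MISS. Cache (old->new): [2 9]
  3. access 42: MISS. Cache (old->new): [2 9 42]
  4. access 39: MISS, evict 2. Cache (old->new): [9 42 39]
  5. access 83: MISS, evict 9. Cache (old->new): [42 39 83]
  6. access 39: HIT. Cache (old->new): [42 39 83]
  7. access 67: MISS, evict 42. Cache (old->new): [39 83 67]
  8. access 83: HIT. Cache (old->new): [39 83 67]
  9. access 30: MISS, evict 39. Cache (old->new): [83 67 30]
  10. access 39: MISS, evict 83. Cache (old->new): [67 30 39]
  11. access 2: MISS, evict 67. Cache (old->new): [30 39 2]
  12. access 2: HIT. Cache (old->new): [30 39 2]
  13. access 83: MISS, evict 30. Cache (old->new): [39 2 83]
  14. access 39: HIT. Cache (old->new): [39 2 83]
  15. access 67: MISS, evict 39. Cache (old->new): [2 83 67]
Total: 4 hits, 11 misses, 8 evictions

Hit rate = 4/15

Answer: 4/15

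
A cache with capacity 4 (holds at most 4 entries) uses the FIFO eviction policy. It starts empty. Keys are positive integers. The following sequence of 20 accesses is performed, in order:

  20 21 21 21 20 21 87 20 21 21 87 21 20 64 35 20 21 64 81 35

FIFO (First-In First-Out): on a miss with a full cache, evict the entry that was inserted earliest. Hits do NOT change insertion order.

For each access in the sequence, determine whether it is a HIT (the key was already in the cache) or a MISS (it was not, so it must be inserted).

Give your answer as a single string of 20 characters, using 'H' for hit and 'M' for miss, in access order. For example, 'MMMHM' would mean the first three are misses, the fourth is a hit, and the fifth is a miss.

FIFO simulation (capacity=4):
  1. access 20: MISS. Cache (old->new): [20]
  2. access 21: MISS. Cache (old->new): [20 21]
  3. access 21: HIT. Cache (old->new): [20 21]
  4. access 21: HIT. Cache (old->new): [20 21]
  5. access 20: HIT. Cache (old->new): [20 21]
  6. access 21: HIT. Cache (old->new): [20 21]
  7. access 87: MISS. Cache (old->new): [20 21 87]
  8. access 20: HIT. Cache (old->new): [20 21 87]
  9. access 21: HIT. Cache (old->new): [20 21 87]
  10. access 21: HIT. Cache (old->new): [20 21 87]
  11. access 87: HIT. Cache (old->new): [20 21 87]
  12. access 21: HIT. Cache (old->new): [20 21 87]
  13. access 20: HIT. Cache (old->new): [20 21 87]
  14. access 64: MISS. Cache (old->new): [20 21 87 64]
  15. access 35: MISS, evict 20. Cache (old->new): [21 87 64 35]
  16. access 20: MISS, evict 21. Cache (old->new): [87 64 35 20]
  17. access 21: MISS, evict 87. Cache (old->new): [64 35 20 21]
  18. access 64: HIT. Cache (old->new): [64 35 20 21]
  19. access 81: MISS, evict 64. Cache (old->new): [35 20 21 81]
  20. access 35: HIT. Cache (old->new): [35 20 21 81]
Total: 12 hits, 8 misses, 4 evictions

Answer: MMHHHHMHHHHHHMMMMHMH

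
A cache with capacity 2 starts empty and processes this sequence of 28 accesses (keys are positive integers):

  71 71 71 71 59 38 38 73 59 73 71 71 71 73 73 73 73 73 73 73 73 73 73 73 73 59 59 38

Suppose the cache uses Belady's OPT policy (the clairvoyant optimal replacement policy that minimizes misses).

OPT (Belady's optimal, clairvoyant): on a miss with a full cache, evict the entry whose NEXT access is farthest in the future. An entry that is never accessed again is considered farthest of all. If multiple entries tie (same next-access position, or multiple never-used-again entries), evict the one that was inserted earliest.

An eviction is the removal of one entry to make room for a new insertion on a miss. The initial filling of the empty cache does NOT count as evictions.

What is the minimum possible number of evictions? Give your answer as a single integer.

Answer: 5

Derivation:
OPT (Belady) simulation (capacity=2):
  1. access 71: MISS. Cache: [71]
  2. access 71: HIT. Next use of 71: step 3. Cache: [71]
  3. access 71: HIT. Next use of 71: step 4. Cache: [71]
  4. access 71: HIT. Next use of 71: step 11. Cache: [71]
  5. access 59: MISS. Cache: [71 59]
  6. access 38: MISS, evict 71 (next use: step 11). Cache: [59 38]
  7. access 38: HIT. Next use of 38: step 28. Cache: [59 38]
  8. access 73: MISS, evict 38 (next use: step 28). Cache: [59 73]
  9. access 59: HIT. Next use of 59: step 26. Cache: [59 73]
  10. access 73: HIT. Next use of 73: step 14. Cache: [59 73]
  11. access 71: MISS, evict 59 (next use: step 26). Cache: [73 71]
  12. access 71: HIT. Next use of 71: step 13. Cache: [73 71]
  13. access 71: HIT. Next use of 71: never. Cache: [73 71]
  14. access 73: HIT. Next use of 73: step 15. Cache: [73 71]
  15. access 73: HIT. Next use of 73: step 16. Cache: [73 71]
  16. access 73: HIT. Next use of 73: step 17. Cache: [73 71]
  17. access 73: HIT. Next use of 73: step 18. Cache: [73 71]
  18. access 73: HIT. Next use of 73: step 19. Cache: [73 71]
  19. access 73: HIT. Next use of 73: step 20. Cache: [73 71]
  20. access 73: HIT. Next use of 73: step 21. Cache: [73 71]
  21. access 73: HIT. Next use of 73: step 22. Cache: [73 71]
  22. access 73: HIT. Next use of 73: step 23. Cache: [73 71]
  23. access 73: HIT. Next use of 73: step 24. Cache: [73 71]
  24. access 73: HIT. Next use of 73: step 25. Cache: [73 71]
  25. access 73: HIT. Next use of 73: never. Cache: [73 71]
  26. access 59: MISS, evict 73 (next use: never). Cache: [71 59]
  27. access 59: HIT. Next use of 59: never. Cache: [71 59]
  28. access 38: MISS, evict 71 (next use: never). Cache: [59 38]
Total: 21 hits, 7 misses, 5 evictions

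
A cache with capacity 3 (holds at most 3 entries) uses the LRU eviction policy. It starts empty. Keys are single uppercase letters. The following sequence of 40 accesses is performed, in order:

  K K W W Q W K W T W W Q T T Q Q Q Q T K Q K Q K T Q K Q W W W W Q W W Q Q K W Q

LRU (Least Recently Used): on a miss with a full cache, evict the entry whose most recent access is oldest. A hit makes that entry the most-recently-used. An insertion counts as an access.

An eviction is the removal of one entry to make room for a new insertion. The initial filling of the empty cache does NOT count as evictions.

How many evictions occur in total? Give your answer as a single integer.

Answer: 4

Derivation:
LRU simulation (capacity=3):
  1. access K: MISS. Cache (LRU->MRU): [K]
  2. access K: HIT. Cache (LRU->MRU): [K]
  3. access W: MISS. Cache (LRU->MRU): [K W]
  4. access W: HIT. Cache (LRU->MRU): [K W]
  5. access Q: MISS. Cache (LRU->MRU): [K W Q]
  6. access W: HIT. Cache (LRU->MRU): [K Q W]
  7. access K: HIT. Cache (LRU->MRU): [Q W K]
  8. access W: HIT. Cache (LRU->MRU): [Q K W]
  9. access T: MISS, evict Q. Cache (LRU->MRU): [K W T]
  10. access W: HIT. Cache (LRU->MRU): [K T W]
  11. access W: HIT. Cache (LRU->MRU): [K T W]
  12. access Q: MISS, evict K. Cache (LRU->MRU): [T W Q]
  13. access T: HIT. Cache (LRU->MRU): [W Q T]
  14. access T: HIT. Cache (LRU->MRU): [W Q T]
  15. access Q: HIT. Cache (LRU->MRU): [W T Q]
  16. access Q: HIT. Cache (LRU->MRU): [W T Q]
  17. access Q: HIT. Cache (LRU->MRU): [W T Q]
  18. access Q: HIT. Cache (LRU->MRU): [W T Q]
  19. access T: HIT. Cache (LRU->MRU): [W Q T]
  20. access K: MISS, evict W. Cache (LRU->MRU): [Q T K]
  21. access Q: HIT. Cache (LRU->MRU): [T K Q]
  22. access K: HIT. Cache (LRU->MRU): [T Q K]
  23. access Q: HIT. Cache (LRU->MRU): [T K Q]
  24. access K: HIT. Cache (LRU->MRU): [T Q K]
  25. access T: HIT. Cache (LRU->MRU): [Q K T]
  26. access Q: HIT. Cache (LRU->MRU): [K T Q]
  27. access K: HIT. Cache (LRU->MRU): [T Q K]
  28. access Q: HIT. Cache (LRU->MRU): [T K Q]
  29. access W: MISS, evict T. Cache (LRU->MRU): [K Q W]
  30. access W: HIT. Cache (LRU->MRU): [K Q W]
  31. access W: HIT. Cache (LRU->MRU): [K Q W]
  32. access W: HIT. Cache (LRU->MRU): [K Q W]
  33. access Q: HIT. Cache (LRU->MRU): [K W Q]
  34. access W: HIT. Cache (LRU->MRU): [K Q W]
  35. access W: HIT. Cache (LRU->MRU): [K Q W]
  36. access Q: HIT. Cache (LRU->MRU): [K W Q]
  37. access Q: HIT. Cache (LRU->MRU): [K W Q]
  38. access K: HIT. Cache (LRU->MRU): [W Q K]
  39. access W: HIT. Cache (LRU->MRU): [Q K W]
  40. access Q: HIT. Cache (LRU->MRU): [K W Q]
Total: 33 hits, 7 misses, 4 evictions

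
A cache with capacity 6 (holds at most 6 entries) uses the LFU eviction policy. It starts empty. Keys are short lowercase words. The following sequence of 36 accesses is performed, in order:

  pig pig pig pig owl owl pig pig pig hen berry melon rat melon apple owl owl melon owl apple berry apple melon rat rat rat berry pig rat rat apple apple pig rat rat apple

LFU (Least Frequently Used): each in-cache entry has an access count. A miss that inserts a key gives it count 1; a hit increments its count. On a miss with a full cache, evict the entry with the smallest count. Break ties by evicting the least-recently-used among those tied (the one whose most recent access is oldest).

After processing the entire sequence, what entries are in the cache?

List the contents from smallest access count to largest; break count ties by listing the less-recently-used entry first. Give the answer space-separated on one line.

Answer: berry melon owl apple rat pig

Derivation:
LFU simulation (capacity=6):
  1. access pig: MISS. Cache: [pig(c=1)]
  2. access pig: HIT, count now 2. Cache: [pig(c=2)]
  3. access pig: HIT, count now 3. Cache: [pig(c=3)]
  4. access pig: HIT, count now 4. Cache: [pig(c=4)]
  5. access owl: MISS. Cache: [owl(c=1) pig(c=4)]
  6. access owl: HIT, count now 2. Cache: [owl(c=2) pig(c=4)]
  7. access pig: HIT, count now 5. Cache: [owl(c=2) pig(c=5)]
  8. access pig: HIT, count now 6. Cache: [owl(c=2) pig(c=6)]
  9. access pig: HIT, count now 7. Cache: [owl(c=2) pig(c=7)]
  10. access hen: MISS. Cache: [hen(c=1) owl(c=2) pig(c=7)]
  11. access berry: MISS. Cache: [hen(c=1) berry(c=1) owl(c=2) pig(c=7)]
  12. access melon: MISS. Cache: [hen(c=1) berry(c=1) melon(c=1) owl(c=2) pig(c=7)]
  13. access rat: MISS. Cache: [hen(c=1) berry(c=1) melon(c=1) rat(c=1) owl(c=2) pig(c=7)]
  14. access melon: HIT, count now 2. Cache: [hen(c=1) berry(c=1) rat(c=1) owl(c=2) melon(c=2) pig(c=7)]
  15. access apple: MISS, evict hen(c=1). Cache: [berry(c=1) rat(c=1) apple(c=1) owl(c=2) melon(c=2) pig(c=7)]
  16. access owl: HIT, count now 3. Cache: [berry(c=1) rat(c=1) apple(c=1) melon(c=2) owl(c=3) pig(c=7)]
  17. access owl: HIT, count now 4. Cache: [berry(c=1) rat(c=1) apple(c=1) melon(c=2) owl(c=4) pig(c=7)]
  18. access melon: HIT, count now 3. Cache: [berry(c=1) rat(c=1) apple(c=1) melon(c=3) owl(c=4) pig(c=7)]
  19. access owl: HIT, count now 5. Cache: [berry(c=1) rat(c=1) apple(c=1) melon(c=3) owl(c=5) pig(c=7)]
  20. access apple: HIT, count now 2. Cache: [berry(c=1) rat(c=1) apple(c=2) melon(c=3) owl(c=5) pig(c=7)]
  21. access berry: HIT, count now 2. Cache: [rat(c=1) apple(c=2) berry(c=2) melon(c=3) owl(c=5) pig(c=7)]
  22. access apple: HIT, count now 3. Cache: [rat(c=1) berry(c=2) melon(c=3) apple(c=3) owl(c=5) pig(c=7)]
  23. access melon: HIT, count now 4. Cache: [rat(c=1) berry(c=2) apple(c=3) melon(c=4) owl(c=5) pig(c=7)]
  24. access rat: HIT, count now 2. Cache: [berry(c=2) rat(c=2) apple(c=3) melon(c=4) owl(c=5) pig(c=7)]
  25. access rat: HIT, count now 3. Cache: [berry(c=2) apple(c=3) rat(c=3) melon(c=4) owl(c=5) pig(c=7)]
  26. access rat: HIT, count now 4. Cache: [berry(c=2) apple(c=3) melon(c=4) rat(c=4) owl(c=5) pig(c=7)]
  27. access berry: HIT, count now 3. Cache: [apple(c=3) berry(c=3) melon(c=4) rat(c=4) owl(c=5) pig(c=7)]
  28. access pig: HIT, count now 8. Cache: [apple(c=3) berry(c=3) melon(c=4) rat(c=4) owl(c=5) pig(c=8)]
  29. access rat: HIT, count now 5. Cache: [apple(c=3) berry(c=3) melon(c=4) owl(c=5) rat(c=5) pig(c=8)]
  30. access rat: HIT, count now 6. Cache: [apple(c=3) berry(c=3) melon(c=4) owl(c=5) rat(c=6) pig(c=8)]
  31. access apple: HIT, count now 4. Cache: [berry(c=3) melon(c=4) apple(c=4) owl(c=5) rat(c=6) pig(c=8)]
  32. access apple: HIT, count now 5. Cache: [berry(c=3) melon(c=4) owl(c=5) apple(c=5) rat(c=6) pig(c=8)]
  33. access pig: HIT, count now 9. Cache: [berry(c=3) melon(c=4) owl(c=5) apple(c=5) rat(c=6) pig(c=9)]
  34. access rat: HIT, count now 7. Cache: [berry(c=3) melon(c=4) owl(c=5) apple(c=5) rat(c=7) pig(c=9)]
  35. access rat: HIT, count now 8. Cache: [berry(c=3) melon(c=4) owl(c=5) apple(c=5) rat(c=8) pig(c=9)]
  36. access apple: HIT, count now 6. Cache: [berry(c=3) melon(c=4) owl(c=5) apple(c=6) rat(c=8) pig(c=9)]
Total: 29 hits, 7 misses, 1 evictions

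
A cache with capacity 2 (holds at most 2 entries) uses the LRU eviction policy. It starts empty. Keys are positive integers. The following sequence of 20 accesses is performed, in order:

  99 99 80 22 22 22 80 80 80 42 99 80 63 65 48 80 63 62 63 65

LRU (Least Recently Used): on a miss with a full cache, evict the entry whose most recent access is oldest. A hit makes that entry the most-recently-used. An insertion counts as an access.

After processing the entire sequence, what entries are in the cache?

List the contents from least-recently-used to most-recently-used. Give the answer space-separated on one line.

LRU simulation (capacity=2):
  1. access 99: MISS. Cache (LRU->MRU): [99]
  2. access 99: HIT. Cache (LRU->MRU): [99]
  3. access 80: MISS. Cache (LRU->MRU): [99 80]
  4. access 22: MISS, evict 99. Cache (LRU->MRU): [80 22]
  5. access 22: HIT. Cache (LRU->MRU): [80 22]
  6. access 22: HIT. Cache (LRU->MRU): [80 22]
  7. access 80: HIT. Cache (LRU->MRU): [22 80]
  8. access 80: HIT. Cache (LRU->MRU): [22 80]
  9. access 80: HIT. Cache (LRU->MRU): [22 80]
  10. access 42: MISS, evict 22. Cache (LRU->MRU): [80 42]
  11. access 99: MISS, evict 80. Cache (LRU->MRU): [42 99]
  12. access 80: MISS, evict 42. Cache (LRU->MRU): [99 80]
  13. access 63: MISS, evict 99. Cache (LRU->MRU): [80 63]
  14. access 65: MISS, evict 80. Cache (LRU->MRU): [63 65]
  15. access 48: MISS, evict 63. Cache (LRU->MRU): [65 48]
  16. access 80: MISS, evict 65. Cache (LRU->MRU): [48 80]
  17. access 63: MISS, evict 48. Cache (LRU->MRU): [80 63]
  18. access 62: MISS, evict 80. Cache (LRU->MRU): [63 62]
  19. access 63: HIT. Cache (LRU->MRU): [62 63]
  20. access 65: MISS, evict 62. Cache (LRU->MRU): [63 65]
Total: 7 hits, 13 misses, 11 evictions

Answer: 63 65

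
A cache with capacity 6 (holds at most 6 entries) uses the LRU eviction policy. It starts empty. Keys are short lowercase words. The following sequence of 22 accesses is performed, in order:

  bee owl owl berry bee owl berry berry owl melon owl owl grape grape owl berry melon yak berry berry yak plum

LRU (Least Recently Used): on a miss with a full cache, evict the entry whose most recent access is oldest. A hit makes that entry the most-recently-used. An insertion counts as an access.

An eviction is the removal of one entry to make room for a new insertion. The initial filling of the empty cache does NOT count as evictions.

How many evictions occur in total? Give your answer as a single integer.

LRU simulation (capacity=6):
  1. access bee: MISS. Cache (LRU->MRU): [bee]
  2. access owl: MISS. Cache (LRU->MRU): [bee owl]
  3. access owl: HIT. Cache (LRU->MRU): [bee owl]
  4. access berry: MISS. Cache (LRU->MRU): [bee owl berry]
  5. access bee: HIT. Cache (LRU->MRU): [owl berry bee]
  6. access owl: HIT. Cache (LRU->MRU): [berry bee owl]
  7. access berry: HIT. Cache (LRU->MRU): [bee owl berry]
  8. access berry: HIT. Cache (LRU->MRU): [bee owl berry]
  9. access owl: HIT. Cache (LRU->MRU): [bee berry owl]
  10. access melon: MISS. Cache (LRU->MRU): [bee berry owl melon]
  11. access owl: HIT. Cache (LRU->MRU): [bee berry melon owl]
  12. access owl: HIT. Cache (LRU->MRU): [bee berry melon owl]
  13. access grape: MISS. Cache (LRU->MRU): [bee berry melon owl grape]
  14. access grape: HIT. Cache (LRU->MRU): [bee berry melon owl grape]
  15. access owl: HIT. Cache (LRU->MRU): [bee berry melon grape owl]
  16. access berry: HIT. Cache (LRU->MRU): [bee melon grape owl berry]
  17. access melon: HIT. Cache (LRU->MRU): [bee grape owl berry melon]
  18. access yak: MISS. Cache (LRU->MRU): [bee grape owl berry melon yak]
  19. access berry: HIT. Cache (LRU->MRU): [bee grape owl melon yak berry]
  20. access berry: HIT. Cache (LRU->MRU): [bee grape owl melon yak berry]
  21. access yak: HIT. Cache (LRU->MRU): [bee grape owl melon berry yak]
  22. access plum: MISS, evict bee. Cache (LRU->MRU): [grape owl melon berry yak plum]
Total: 15 hits, 7 misses, 1 evictions

Answer: 1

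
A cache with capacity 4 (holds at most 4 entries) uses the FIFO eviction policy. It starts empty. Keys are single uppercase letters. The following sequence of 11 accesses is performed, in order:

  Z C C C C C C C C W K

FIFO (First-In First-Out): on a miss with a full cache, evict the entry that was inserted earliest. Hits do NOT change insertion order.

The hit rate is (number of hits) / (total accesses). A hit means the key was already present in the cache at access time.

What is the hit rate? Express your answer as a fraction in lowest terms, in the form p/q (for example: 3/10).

Answer: 7/11

Derivation:
FIFO simulation (capacity=4):
  1. access Z: MISS. Cache (old->new): [Z]
  2. access C: MISS. Cache (old->new): [Z C]
  3. access C: HIT. Cache (old->new): [Z C]
  4. access C: HIT. Cache (old->new): [Z C]
  5. access C: HIT. Cache (old->new): [Z C]
  6. access C: HIT. Cache (old->new): [Z C]
  7. access C: HIT. Cache (old->new): [Z C]
  8. access C: HIT. Cache (old->new): [Z C]
  9. access C: HIT. Cache (old->new): [Z C]
  10. access W: MISS. Cache (old->new): [Z C W]
  11. access K: MISS. Cache (old->new): [Z C W K]
Total: 7 hits, 4 misses, 0 evictions

Hit rate = 7/11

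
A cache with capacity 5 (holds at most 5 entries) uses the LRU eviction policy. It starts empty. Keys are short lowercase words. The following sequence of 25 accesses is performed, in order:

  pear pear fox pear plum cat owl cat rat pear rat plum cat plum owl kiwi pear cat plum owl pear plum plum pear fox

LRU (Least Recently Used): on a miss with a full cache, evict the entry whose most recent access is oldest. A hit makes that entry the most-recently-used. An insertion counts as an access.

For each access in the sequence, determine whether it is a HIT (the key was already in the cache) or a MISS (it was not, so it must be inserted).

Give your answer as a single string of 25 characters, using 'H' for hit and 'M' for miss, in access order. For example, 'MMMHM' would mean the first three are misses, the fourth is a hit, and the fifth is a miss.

Answer: MHMHMMMHMHHHHHHMMHHHHHHHM

Derivation:
LRU simulation (capacity=5):
  1. access pear: MISS. Cache (LRU->MRU): [pear]
  2. access pear: HIT. Cache (LRU->MRU): [pear]
  3. access fox: MISS. Cache (LRU->MRU): [pear fox]
  4. access pear: HIT. Cache (LRU->MRU): [fox pear]
  5. access plum: MISS. Cache (LRU->MRU): [fox pear plum]
  6. access cat: MISS. Cache (LRU->MRU): [fox pear plum cat]
  7. access owl: MISS. Cache (LRU->MRU): [fox pear plum cat owl]
  8. access cat: HIT. Cache (LRU->MRU): [fox pear plum owl cat]
  9. access rat: MISS, evict fox. Cache (LRU->MRU): [pear plum owl cat rat]
  10. access pear: HIT. Cache (LRU->MRU): [plum owl cat rat pear]
  11. access rat: HIT. Cache (LRU->MRU): [plum owl cat pear rat]
  12. access plum: HIT. Cache (LRU->MRU): [owl cat pear rat plum]
  13. access cat: HIT. Cache (LRU->MRU): [owl pear rat plum cat]
  14. access plum: HIT. Cache (LRU->MRU): [owl pear rat cat plum]
  15. access owl: HIT. Cache (LRU->MRU): [pear rat cat plum owl]
  16. access kiwi: MISS, evict pear. Cache (LRU->MRU): [rat cat plum owl kiwi]
  17. access pear: MISS, evict rat. Cache (LRU->MRU): [cat plum owl kiwi pear]
  18. access cat: HIT. Cache (LRU->MRU): [plum owl kiwi pear cat]
  19. access plum: HIT. Cache (LRU->MRU): [owl kiwi pear cat plum]
  20. access owl: HIT. Cache (LRU->MRU): [kiwi pear cat plum owl]
  21. access pear: HIT. Cache (LRU->MRU): [kiwi cat plum owl pear]
  22. access plum: HIT. Cache (LRU->MRU): [kiwi cat owl pear plum]
  23. access plum: HIT. Cache (LRU->MRU): [kiwi cat owl pear plum]
  24. access pear: HIT. Cache (LRU->MRU): [kiwi cat owl plum pear]
  25. access fox: MISS, evict kiwi. Cache (LRU->MRU): [cat owl plum pear fox]
Total: 16 hits, 9 misses, 4 evictions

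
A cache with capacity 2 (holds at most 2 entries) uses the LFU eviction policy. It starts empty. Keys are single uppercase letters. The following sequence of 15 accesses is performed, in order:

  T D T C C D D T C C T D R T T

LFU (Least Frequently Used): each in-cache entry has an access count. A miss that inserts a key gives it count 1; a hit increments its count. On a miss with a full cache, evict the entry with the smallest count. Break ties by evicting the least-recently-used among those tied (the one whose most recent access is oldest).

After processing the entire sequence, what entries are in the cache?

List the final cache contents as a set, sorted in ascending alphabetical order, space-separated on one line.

Answer: C T

Derivation:
LFU simulation (capacity=2):
  1. access T: MISS. Cache: [T(c=1)]
  2. access D: MISS. Cache: [T(c=1) D(c=1)]
  3. access T: HIT, count now 2. Cache: [D(c=1) T(c=2)]
  4. access C: MISS, evict D(c=1). Cache: [C(c=1) T(c=2)]
  5. access C: HIT, count now 2. Cache: [T(c=2) C(c=2)]
  6. access D: MISS, evict T(c=2). Cache: [D(c=1) C(c=2)]
  7. access D: HIT, count now 2. Cache: [C(c=2) D(c=2)]
  8. access T: MISS, evict C(c=2). Cache: [T(c=1) D(c=2)]
  9. access C: MISS, evict T(c=1). Cache: [C(c=1) D(c=2)]
  10. access C: HIT, count now 2. Cache: [D(c=2) C(c=2)]
  11. access T: MISS, evict D(c=2). Cache: [T(c=1) C(c=2)]
  12. access D: MISS, evict T(c=1). Cache: [D(c=1) C(c=2)]
  13. access R: MISS, evict D(c=1). Cache: [R(c=1) C(c=2)]
  14. access T: MISS, evict R(c=1). Cache: [T(c=1) C(c=2)]
  15. access T: HIT, count now 2. Cache: [C(c=2) T(c=2)]
Total: 5 hits, 10 misses, 8 evictions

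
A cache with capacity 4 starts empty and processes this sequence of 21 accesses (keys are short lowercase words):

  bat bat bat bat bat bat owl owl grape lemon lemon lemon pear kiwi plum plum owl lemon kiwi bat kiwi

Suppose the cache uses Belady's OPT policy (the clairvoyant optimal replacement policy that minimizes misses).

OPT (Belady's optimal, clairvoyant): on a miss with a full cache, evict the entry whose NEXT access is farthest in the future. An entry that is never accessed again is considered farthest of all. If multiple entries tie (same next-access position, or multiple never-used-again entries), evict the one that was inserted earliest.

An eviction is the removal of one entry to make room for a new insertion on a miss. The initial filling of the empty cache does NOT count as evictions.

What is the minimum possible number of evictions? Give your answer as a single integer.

Answer: 4

Derivation:
OPT (Belady) simulation (capacity=4):
  1. access bat: MISS. Cache: [bat]
  2. access bat: HIT. Next use of bat: step 3. Cache: [bat]
  3. access bat: HIT. Next use of bat: step 4. Cache: [bat]
  4. access bat: HIT. Next use of bat: step 5. Cache: [bat]
  5. access bat: HIT. Next use of bat: step 6. Cache: [bat]
  6. access bat: HIT. Next use of bat: step 20. Cache: [bat]
  7. access owl: MISS. Cache: [bat owl]
  8. access owl: HIT. Next use of owl: step 17. Cache: [bat owl]
  9. access grape: MISS. Cache: [bat owl grape]
  10. access lemon: MISS. Cache: [bat owl grape lemon]
  11. access lemon: HIT. Next use of lemon: step 12. Cache: [bat owl grape lemon]
  12. access lemon: HIT. Next use of lemon: step 18. Cache: [bat owl grape lemon]
  13. access pear: MISS, evict grape (next use: never). Cache: [bat owl lemon pear]
  14. access kiwi: MISS, evict pear (next use: never). Cache: [bat owl lemon kiwi]
  15. access plum: MISS, evict bat (next use: step 20). Cache: [owl lemon kiwi plum]
  16. access plum: HIT. Next use of plum: never. Cache: [owl lemon kiwi plum]
  17. access owl: HIT. Next use of owl: never. Cache: [owl lemon kiwi plum]
  18. access lemon: HIT. Next use of lemon: never. Cache: [owl lemon kiwi plum]
  19. access kiwi: HIT. Next use of kiwi: step 21. Cache: [owl lemon kiwi plum]
  20. access bat: MISS, evict owl (next use: never). Cache: [lemon kiwi plum bat]
  21. access kiwi: HIT. Next use of kiwi: never. Cache: [lemon kiwi plum bat]
Total: 13 hits, 8 misses, 4 evictions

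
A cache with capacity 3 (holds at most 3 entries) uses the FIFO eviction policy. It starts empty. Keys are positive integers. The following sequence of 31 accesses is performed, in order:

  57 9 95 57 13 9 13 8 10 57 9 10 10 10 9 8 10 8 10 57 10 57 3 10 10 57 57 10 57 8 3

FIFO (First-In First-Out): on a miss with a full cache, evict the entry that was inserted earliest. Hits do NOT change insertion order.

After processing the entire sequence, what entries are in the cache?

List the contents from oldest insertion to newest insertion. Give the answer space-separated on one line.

Answer: 57 3 8

Derivation:
FIFO simulation (capacity=3):
  1. access 57: MISS. Cache (old->new): [57]
  2. access 9: MISS. Cache (old->new): [57 9]
  3. access 95: MISS. Cache (old->new): [57 9 95]
  4. access 57: HIT. Cache (old->new): [57 9 95]
  5. access 13: MISS, evict 57. Cache (old->new): [9 95 13]
  6. access 9: HIT. Cache (old->new): [9 95 13]
  7. access 13: HIT. Cache (old->new): [9 95 13]
  8. access 8: MISS, evict 9. Cache (old->new): [95 13 8]
  9. access 10: MISS, evict 95. Cache (old->new): [13 8 10]
  10. access 57: MISS, evict 13. Cache (old->new): [8 10 57]
  11. access 9: MISS, evict 8. Cache (old->new): [10 57 9]
  12. access 10: HIT. Cache (old->new): [10 57 9]
  13. access 10: HIT. Cache (old->new): [10 57 9]
  14. access 10: HIT. Cache (old->new): [10 57 9]
  15. access 9: HIT. Cache (old->new): [10 57 9]
  16. access 8: MISS, evict 10. Cache (old->new): [57 9 8]
  17. access 10: MISS, evict 57. Cache (old->new): [9 8 10]
  18. access 8: HIT. Cache (old->new): [9 8 10]
  19. access 10: HIT. Cache (old->new): [9 8 10]
  20. access 57: MISS, evict 9. Cache (old->new): [8 10 57]
  21. access 10: HIT. Cache (old->new): [8 10 57]
  22. access 57: HIT. Cache (old->new): [8 10 57]
  23. access 3: MISS, evict 8. Cache (old->new): [10 57 3]
  24. access 10: HIT. Cache (old->new): [10 57 3]
  25. access 10: HIT. Cache (old->new): [10 57 3]
  26. access 57: HIT. Cache (old->new): [10 57 3]
  27. access 57: HIT. Cache (old->new): [10 57 3]
  28. access 10: HIT. Cache (old->new): [10 57 3]
  29. access 57: HIT. Cache (old->new): [10 57 3]
  30. access 8: MISS, evict 10. Cache (old->new): [57 3 8]
  31. access 3: HIT. Cache (old->new): [57 3 8]
Total: 18 hits, 13 misses, 10 evictions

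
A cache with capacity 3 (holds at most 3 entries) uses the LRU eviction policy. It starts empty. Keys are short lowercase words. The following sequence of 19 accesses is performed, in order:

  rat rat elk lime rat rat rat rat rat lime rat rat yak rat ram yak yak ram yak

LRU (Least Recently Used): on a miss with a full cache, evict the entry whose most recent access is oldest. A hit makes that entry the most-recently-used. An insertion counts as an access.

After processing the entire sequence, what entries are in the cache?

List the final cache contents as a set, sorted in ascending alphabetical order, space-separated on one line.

Answer: ram rat yak

Derivation:
LRU simulation (capacity=3):
  1. access rat: MISS. Cache (LRU->MRU): [rat]
  2. access rat: HIT. Cache (LRU->MRU): [rat]
  3. access elk: MISS. Cache (LRU->MRU): [rat elk]
  4. access lime: MISS. Cache (LRU->MRU): [rat elk lime]
  5. access rat: HIT. Cache (LRU->MRU): [elk lime rat]
  6. access rat: HIT. Cache (LRU->MRU): [elk lime rat]
  7. access rat: HIT. Cache (LRU->MRU): [elk lime rat]
  8. access rat: HIT. Cache (LRU->MRU): [elk lime rat]
  9. access rat: HIT. Cache (LRU->MRU): [elk lime rat]
  10. access lime: HIT. Cache (LRU->MRU): [elk rat lime]
  11. access rat: HIT. Cache (LRU->MRU): [elk lime rat]
  12. access rat: HIT. Cache (LRU->MRU): [elk lime rat]
  13. access yak: MISS, evict elk. Cache (LRU->MRU): [lime rat yak]
  14. access rat: HIT. Cache (LRU->MRU): [lime yak rat]
  15. access ram: MISS, evict lime. Cache (LRU->MRU): [yak rat ram]
  16. access yak: HIT. Cache (LRU->MRU): [rat ram yak]
  17. access yak: HIT. Cache (LRU->MRU): [rat ram yak]
  18. access ram: HIT. Cache (LRU->MRU): [rat yak ram]
  19. access yak: HIT. Cache (LRU->MRU): [rat ram yak]
Total: 14 hits, 5 misses, 2 evictions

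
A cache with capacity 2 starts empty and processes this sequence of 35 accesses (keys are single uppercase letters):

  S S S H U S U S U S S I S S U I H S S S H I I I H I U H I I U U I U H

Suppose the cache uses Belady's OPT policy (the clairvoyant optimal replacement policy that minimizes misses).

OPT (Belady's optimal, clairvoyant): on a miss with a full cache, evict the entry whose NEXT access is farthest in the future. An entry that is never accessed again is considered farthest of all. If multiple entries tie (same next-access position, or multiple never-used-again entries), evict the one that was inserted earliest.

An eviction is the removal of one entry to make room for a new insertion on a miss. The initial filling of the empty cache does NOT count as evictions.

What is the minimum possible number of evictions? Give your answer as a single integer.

Answer: 9

Derivation:
OPT (Belady) simulation (capacity=2):
  1. access S: MISS. Cache: [S]
  2. access S: HIT. Next use of S: step 3. Cache: [S]
  3. access S: HIT. Next use of S: step 6. Cache: [S]
  4. access H: MISS. Cache: [S H]
  5. access U: MISS, evict H (next use: step 17). Cache: [S U]
  6. access S: HIT. Next use of S: step 8. Cache: [S U]
  7. access U: HIT. Next use of U: step 9. Cache: [S U]
  8. access S: HIT. Next use of S: step 10. Cache: [S U]
  9. access U: HIT. Next use of U: step 15. Cache: [S U]
  10. access S: HIT. Next use of S: step 11. Cache: [S U]
  11. access S: HIT. Next use of S: step 13. Cache: [S U]
  12. access I: MISS, evict U (next use: step 15). Cache: [S I]
  13. access S: HIT. Next use of S: step 14. Cache: [S I]
  14. access S: HIT. Next use of S: step 18. Cache: [S I]
  15. access U: MISS, evict S (next use: step 18). Cache: [I U]
  16. access I: HIT. Next use of I: step 22. Cache: [I U]
  17. access H: MISS, evict U (next use: step 27). Cache: [I H]
  18. access S: MISS, evict I (next use: step 22). Cache: [H S]
  19. access S: HIT. Next use of S: step 20. Cache: [H S]
  20. access S: HIT. Next use of S: never. Cache: [H S]
  21. access H: HIT. Next use of H: step 25. Cache: [H S]
  22. access I: MISS, evict S (next use: never). Cache: [H I]
  23. access I: HIT. Next use of I: step 24. Cache: [H I]
  24. access I: HIT. Next use of I: step 26. Cache: [H I]
  25. access H: HIT. Next use of H: step 28. Cache: [H I]
  26. access I: HIT. Next use of I: step 29. Cache: [H I]
  27. access U: MISS, evict I (next use: step 29). Cache: [H U]
  28. access H: HIT. Next use of H: step 35. Cache: [H U]
  29. access I: MISS, evict H (next use: step 35). Cache: [U I]
  30. access I: HIT. Next use of I: step 33. Cache: [U I]
  31. access U: HIT. Next use of U: step 32. Cache: [U I]
  32. access U: HIT. Next use of U: step 34. Cache: [U I]
  33. access I: HIT. Next use of I: never. Cache: [U I]
  34. access U: HIT. Next use of U: never. Cache: [U I]
  35. access H: MISS, evict U (next use: never). Cache: [I H]
Total: 24 hits, 11 misses, 9 evictions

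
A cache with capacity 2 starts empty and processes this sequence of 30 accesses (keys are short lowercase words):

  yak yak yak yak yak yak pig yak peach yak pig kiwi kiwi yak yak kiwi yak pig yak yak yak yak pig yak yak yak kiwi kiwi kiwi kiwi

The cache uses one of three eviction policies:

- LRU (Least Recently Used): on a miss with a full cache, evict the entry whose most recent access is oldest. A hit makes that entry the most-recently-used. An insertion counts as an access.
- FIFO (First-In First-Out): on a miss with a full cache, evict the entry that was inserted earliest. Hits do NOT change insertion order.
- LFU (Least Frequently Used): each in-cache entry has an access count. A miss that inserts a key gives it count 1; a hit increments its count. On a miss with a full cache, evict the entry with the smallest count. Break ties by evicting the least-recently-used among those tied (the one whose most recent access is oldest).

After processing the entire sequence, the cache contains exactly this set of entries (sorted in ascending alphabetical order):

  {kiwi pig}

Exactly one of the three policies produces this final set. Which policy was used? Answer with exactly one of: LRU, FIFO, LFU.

Simulating under each policy and comparing final sets:
  LRU: final set = {kiwi yak} -> differs
  FIFO: final set = {kiwi pig} -> MATCHES target
  LFU: final set = {kiwi yak} -> differs
Only FIFO produces the target set.

Answer: FIFO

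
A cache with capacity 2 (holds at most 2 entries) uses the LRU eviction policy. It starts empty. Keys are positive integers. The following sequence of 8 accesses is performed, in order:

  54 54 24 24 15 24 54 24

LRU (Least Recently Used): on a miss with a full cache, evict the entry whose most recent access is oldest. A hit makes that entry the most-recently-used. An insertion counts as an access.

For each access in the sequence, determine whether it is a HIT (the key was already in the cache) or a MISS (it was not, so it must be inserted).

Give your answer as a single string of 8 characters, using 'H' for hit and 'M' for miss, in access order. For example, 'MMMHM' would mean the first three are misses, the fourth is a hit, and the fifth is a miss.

Answer: MHMHMHMH

Derivation:
LRU simulation (capacity=2):
  1. access 54: MISS. Cache (LRU->MRU): [54]
  2. access 54: HIT. Cache (LRU->MRU): [54]
  3. access 24: MISS. Cache (LRU->MRU): [54 24]
  4. access 24: HIT. Cache (LRU->MRU): [54 24]
  5. access 15: MISS, evict 54. Cache (LRU->MRU): [24 15]
  6. access 24: HIT. Cache (LRU->MRU): [15 24]
  7. access 54: MISS, evict 15. Cache (LRU->MRU): [24 54]
  8. access 24: HIT. Cache (LRU->MRU): [54 24]
Total: 4 hits, 4 misses, 2 evictions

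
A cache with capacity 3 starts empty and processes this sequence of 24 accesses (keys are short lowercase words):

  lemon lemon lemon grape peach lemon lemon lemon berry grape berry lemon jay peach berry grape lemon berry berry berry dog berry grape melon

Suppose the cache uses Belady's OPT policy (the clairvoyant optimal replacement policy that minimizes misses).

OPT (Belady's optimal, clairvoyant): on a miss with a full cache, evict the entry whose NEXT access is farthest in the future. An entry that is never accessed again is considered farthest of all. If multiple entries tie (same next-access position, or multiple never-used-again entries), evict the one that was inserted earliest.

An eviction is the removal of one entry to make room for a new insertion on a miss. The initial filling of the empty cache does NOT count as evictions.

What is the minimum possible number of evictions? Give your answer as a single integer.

Answer: 6

Derivation:
OPT (Belady) simulation (capacity=3):
  1. access lemon: MISS. Cache: [lemon]
  2. access lemon: HIT. Next use of lemon: step 3. Cache: [lemon]
  3. access lemon: HIT. Next use of lemon: step 6. Cache: [lemon]
  4. access grape: MISS. Cache: [lemon grape]
  5. access peach: MISS. Cache: [lemon grape peach]
  6. access lemon: HIT. Next use of lemon: step 7. Cache: [lemon grape peach]
  7. access lemon: HIT. Next use of lemon: step 8. Cache: [lemon grape peach]
  8. access lemon: HIT. Next use of lemon: step 12. Cache: [lemon grape peach]
  9. access berry: MISS, evict peach (next use: step 14). Cache: [lemon grape berry]
  10. access grape: HIT. Next use of grape: step 16. Cache: [lemon grape berry]
  11. access berry: HIT. Next use of berry: step 15. Cache: [lemon grape berry]
  12. access lemon: HIT. Next use of lemon: step 17. Cache: [lemon grape berry]
  13. access jay: MISS, evict lemon (next use: step 17). Cache: [grape berry jay]
  14. access peach: MISS, evict jay (next use: never). Cache: [grape berry peach]
  15. access berry: HIT. Next use of berry: step 18. Cache: [grape berry peach]
  16. access grape: HIT. Next use of grape: step 23. Cache: [grape berry peach]
  17. access lemon: MISS, evict peach (next use: never). Cache: [grape berry lemon]
  18. access berry: HIT. Next use of berry: step 19. Cache: [grape berry lemon]
  19. access berry: HIT. Next use of berry: step 20. Cache: [grape berry lemon]
  20. access berry: HIT. Next use of berry: step 22. Cache: [grape berry lemon]
  21. access dog: MISS, evict lemon (next use: never). Cache: [grape berry dog]
  22. access berry: HIT. Next use of berry: never. Cache: [grape berry dog]
  23. access grape: HIT. Next use of grape: never. Cache: [grape berry dog]
  24. access melon: MISS, evict grape (next use: never). Cache: [berry dog melon]
Total: 15 hits, 9 misses, 6 evictions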